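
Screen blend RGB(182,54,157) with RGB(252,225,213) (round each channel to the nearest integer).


Screen: C = 255 - (255-A)×(255-B)/255, rounded to nearest integer
R: 255 - (255-182)×(255-252)/255 = 255 - 219/255 ≈ 255 - 0.859 = 254.141 → 254
G: 255 - (255-54)×(255-225)/255 = 255 - 6030/255 ≈ 255 - 23.647 = 231.353 → 231
B: 255 - (255-157)×(255-213)/255 = 255 - 4116/255 ≈ 255 - 16.141 = 238.859 → 239
= RGB(254, 231, 239)


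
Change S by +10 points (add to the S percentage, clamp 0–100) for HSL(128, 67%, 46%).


Original S = 67%
Adjustment = +10 percentage points
New S = 67 + (10) = 77
Clamp to [0, 100] → 77
= HSL(128°, 77%, 46%)


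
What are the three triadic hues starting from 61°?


Triadic: equally spaced at 120° intervals
H1 = 61°
H2 = (61 + 120) mod 360 = 181°
H3 = (61 + 240) mod 360 = 301°
Triadic = 61°, 181°, 301°


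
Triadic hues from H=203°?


Triadic: equally spaced at 120° intervals
H1 = 203°
H2 = (203 + 120) mod 360 = 323°
H3 = (203 + 240) mod 360 = 83°
Triadic = 203°, 323°, 83°


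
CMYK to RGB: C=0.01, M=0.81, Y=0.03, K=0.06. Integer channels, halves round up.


R = 255 × (1-C) × (1-K) = 255 × 0.99 × 0.94 = 237.303 → 237
G = 255 × (1-M) × (1-K) = 255 × 0.19 × 0.94 = 45.543 → 46
B = 255 × (1-Y) × (1-K) = 255 × 0.97 × 0.94 = 232.509 → 233
= RGB(237, 46, 233)


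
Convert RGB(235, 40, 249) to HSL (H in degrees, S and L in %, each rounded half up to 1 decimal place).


Normalize: R'=235/255≈0.9216, G'=40/255≈0.1569, B'=249/255≈0.9765
Max=249/255, Min=40/255, Δ=Max-Min=209/255
L = (Max+Min)/2 = (249+40)/510 = 289/510 = 0.56666… → L = 56.7%
L > 0.5 → S = Δ/(2-Max-Min) = 209/(510-249-40) = 209/221 = 0.94570… → S = 94.6%
(the 1/255 factors cancel in S and H, so raw channel differences can be used)
Max is B' → H = 60 × ((R-G)/Δ + 4) = 60 × ((235-40)/209 + 4)
  195/209 + 4 = 0.9330… + 4 = 4.9330…
  H = 60 × 4.9330… = 295.980…° → H = 296.0°
= HSL(296.0°, 94.6%, 56.7%)


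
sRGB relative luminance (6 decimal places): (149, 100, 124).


Linearize each channel (sRGB transfer function): c = v/255; c_lin = c/12.92 if c ≤ 0.04045, else ((c+0.055)/1.055)^2.4
  R: 149/255 ≈ 0.584314 > 0.04045 → ((0.584314+0.055)/1.055)^2.4 ≈ 0.300544
  G: 100/255 ≈ 0.392157 > 0.04045 → ((0.392157+0.055)/1.055)^2.4 ≈ 0.127438
  B: 124/255 ≈ 0.486275 > 0.04045 → ((0.486275+0.055)/1.055)^2.4 ≈ 0.201556
R_lin = 0.300544, G_lin = 0.127438, B_lin = 0.201556
L = 0.2126×R + 0.7152×G + 0.0722×B
L = 0.2126×0.300544 + 0.7152×0.127438 + 0.0722×0.201556
L ≈ 0.169591


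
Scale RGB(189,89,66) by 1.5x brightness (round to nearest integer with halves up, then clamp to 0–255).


Multiply each channel by 1.5, round half up, clamp to [0, 255]
R: 189×1.5 = 283.5 → round → 284 → clamp → 255
G: 89×1.5 = 133.5 → round → 134
B: 66×1.5 = 99
= RGB(255, 134, 99)


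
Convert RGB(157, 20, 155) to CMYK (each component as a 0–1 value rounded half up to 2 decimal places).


R'=157/255≈0.6157, G'=20/255≈0.0784, B'=155/255≈0.6078
K = 1 - max(R',G',B') = 1 - 157/255 = 98/255 = 0.38431… → 0.38
(1-R'-K)/(1-K) simplifies to (max-R)/max with max = 157:
C = (157-157)/157 = 0/157 = 0 → 0.00
M = (157-20)/157 = 137/157 = 0.87261… → 0.87
Y = (157-155)/157 = 2/157 = 0.01273… → 0.01
= CMYK(0.00, 0.87, 0.01, 0.38)


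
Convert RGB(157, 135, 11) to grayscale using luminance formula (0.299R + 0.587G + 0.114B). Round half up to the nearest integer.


Gray = 0.299×R + 0.587×G + 0.114×B
Gray = 0.299×157 + 0.587×135 + 0.114×11
Gray = 46.943 + 79.245 + 1.254
Gray = 127.442 → round half up → 127
Gray = 127


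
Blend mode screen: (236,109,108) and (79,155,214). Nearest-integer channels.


Screen: C = 255 - (255-A)×(255-B)/255, rounded to nearest integer
R: 255 - (255-236)×(255-79)/255 = 255 - 3344/255 ≈ 255 - 13.114 = 241.886 → 242
G: 255 - (255-109)×(255-155)/255 = 255 - 14600/255 ≈ 255 - 57.255 = 197.745 → 198
B: 255 - (255-108)×(255-214)/255 = 255 - 6027/255 ≈ 255 - 23.635 = 231.365 → 231
= RGB(242, 198, 231)


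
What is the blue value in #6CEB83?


Color: #6CEB83
R = 6C = 108
G = EB = 235
B = 83 = 131
Blue = 131


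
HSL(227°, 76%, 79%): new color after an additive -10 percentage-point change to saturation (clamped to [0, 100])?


Original S = 76%
Adjustment = -10 percentage points
New S = 76 + (-10) = 66
Clamp to [0, 100] → 66
= HSL(227°, 66%, 79%)


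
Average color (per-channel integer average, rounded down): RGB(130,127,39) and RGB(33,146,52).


Midpoint: each channel = ⌊(C₁+C₂)/2⌋
R: ⌊(130+33)/2⌋ = 81
G: ⌊(127+146)/2⌋ = 136
B: ⌊(39+52)/2⌋ = 45
= RGB(81, 136, 45)


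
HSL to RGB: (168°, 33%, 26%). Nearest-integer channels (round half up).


H=168°, S=0.33, L=0.26
C = (1-|2L-1|)×S = (1-|-0.48|)×0.33 = 0.1716
H' = H/60 = 168/60 ≈ 2.8000; X = C×(1-|H' mod 2 - 1|) = 0.13728
m = L - C/2 = 0.26 - 0.0858 = 0.1742
Sector ⌊H'⌋ = 2 → (R',G',B') = (0.0, 0.1716, 0.13728)
RGB = ((R'+m)×255, (G'+m)×255, (B'+m)×255) = (44.421, 88.179, 79.4274)
Round half up → RGB(44, 88, 79)


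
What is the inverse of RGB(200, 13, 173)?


Invert: (255-R, 255-G, 255-B)
R: 255-200 = 55
G: 255-13 = 242
B: 255-173 = 82
= RGB(55, 242, 82)


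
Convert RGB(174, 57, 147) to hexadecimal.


R = 174 → AE (hex)
G = 57 → 39 (hex)
B = 147 → 93 (hex)
Hex = #AE3993


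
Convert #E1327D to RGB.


E1 → 225 (R)
32 → 50 (G)
7D → 125 (B)
= RGB(225, 50, 125)


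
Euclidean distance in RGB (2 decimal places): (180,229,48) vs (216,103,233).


d = √[(R₁-R₂)² + (G₁-G₂)² + (B₁-B₂)²]
d = √[(180-216)² + (229-103)² + (48-233)²]
d = √[1296 + 15876 + 34225]
d = √51397
d ≈ 226.71


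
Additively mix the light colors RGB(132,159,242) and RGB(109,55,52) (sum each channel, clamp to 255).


Additive: each channel = min(255, C₁+C₂)
R: 132+109 = 241 → 241
G: 159+55 = 214 → 214
B: 242+52 = 294 → 255
= RGB(241, 214, 255)


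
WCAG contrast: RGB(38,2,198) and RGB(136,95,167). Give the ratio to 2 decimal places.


Linearize each sRGB channel c=v/255: c/12.92 if c ≤ 0.04045 else ((c+0.055)/1.055)^2.4
L = 0.2126×R_lin + 0.7152×G_lin + 0.0722×B_lin
Color 1 (38,2,198):
  R=38: 38/255≈0.1490 > 0.04045 → ((0.1490+0.055)/1.055)^2.4 ≈ 0.01938
  G=2: 2/255≈0.0078 ≤ 0.04045 → 0.0078/12.92 ≈ 0.00061
  B=198: 198/255≈0.7765 > 0.04045 → ((0.7765+0.055)/1.055)^2.4 ≈ 0.56471
  L1 = 0.2126×0.01938 + 0.7152×0.00061 + 0.0722×0.56471 ≈ 0.04533
Color 2 (136,95,167):
  R=136: 136/255≈0.5333 > 0.04045 → ((0.5333+0.055)/1.055)^2.4 ≈ 0.24620
  G=95: 95/255≈0.3725 > 0.04045 → ((0.3725+0.055)/1.055)^2.4 ≈ 0.11444
  B=167: 167/255≈0.6549 > 0.04045 → ((0.6549+0.055)/1.055)^2.4 ≈ 0.38643
  L2 = 0.2126×0.24620 + 0.7152×0.11444 + 0.0722×0.38643 ≈ 0.16209
Lighter = 0.16209, Darker = 0.04533
Ratio = (L_lighter + 0.05) / (L_darker + 0.05)
Ratio = (0.16209 + 0.05) / (0.04533 + 0.05) = 0.21209 / 0.09533 ≈ 2.2248
Ratio ≈ 2.22:1


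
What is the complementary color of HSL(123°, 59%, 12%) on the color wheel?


Complement = opposite side of color wheel = hue + 180°
H' = (123 + 180) mod 360 = 303°
S and L unchanged.
= HSL(303°, 59%, 12%)


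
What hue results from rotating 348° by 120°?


New hue = (H + rotation) mod 360
New hue = (348 + 120) mod 360
= 468 mod 360
= 108°


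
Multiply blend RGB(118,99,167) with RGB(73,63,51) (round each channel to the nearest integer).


Multiply: C = A×B/255, rounded to nearest integer
R: 118×73/255 = 8614/255 ≈ 33.780 → 34
G: 99×63/255 = 6237/255 ≈ 24.459 → 24
B: 167×51/255 = 8517/255 ≈ 33.400 → 33
= RGB(34, 24, 33)


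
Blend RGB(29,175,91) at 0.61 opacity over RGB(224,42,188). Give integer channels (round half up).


C = α×F + (1-α)×B, with 1-α = 0.39
R: 0.61×29 + 0.39×224 = 17.69 + 87.36 = 105.05 → 105
G: 0.61×175 + 0.39×42 = 106.75 + 16.38 = 123.13 → 123
B: 0.61×91 + 0.39×188 = 55.51 + 73.32 = 128.83 → 129
= RGB(105, 123, 129)


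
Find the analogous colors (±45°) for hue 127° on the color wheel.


Base hue: 127°
Left analog: (127 - 45) mod 360 = 82°
Right analog: (127 + 45) mod 360 = 172°
Analogous hues = 82° and 172°


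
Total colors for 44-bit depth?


Colors = 2^bits = 2^44
= 17,592,186,044,416 colors


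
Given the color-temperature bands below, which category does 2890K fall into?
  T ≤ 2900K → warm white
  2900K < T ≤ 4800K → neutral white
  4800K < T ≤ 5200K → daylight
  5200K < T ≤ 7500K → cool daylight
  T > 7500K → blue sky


Temperature: 2890K
2890K ≤ 2900K → warm white
Classification: warm white


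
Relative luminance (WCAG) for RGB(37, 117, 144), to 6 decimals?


Linearize each channel (sRGB transfer function): c = v/255; c_lin = c/12.92 if c ≤ 0.04045, else ((c+0.055)/1.055)^2.4
  R: 37/255 ≈ 0.145098 > 0.04045 → ((0.145098+0.055)/1.055)^2.4 ≈ 0.018500
  G: 117/255 ≈ 0.458824 > 0.04045 → ((0.458824+0.055)/1.055)^2.4 ≈ 0.177888
  B: 144/255 ≈ 0.564706 > 0.04045 → ((0.564706+0.055)/1.055)^2.4 ≈ 0.278894
R_lin = 0.018500, G_lin = 0.177888, B_lin = 0.278894
L = 0.2126×R + 0.7152×G + 0.0722×B
L = 0.2126×0.018500 + 0.7152×0.177888 + 0.0722×0.278894
L ≈ 0.151295


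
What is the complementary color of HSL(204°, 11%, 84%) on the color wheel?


Complement = opposite side of color wheel = hue + 180°
H' = (204 + 180) mod 360 = 24°
S and L unchanged.
= HSL(24°, 11%, 84%)


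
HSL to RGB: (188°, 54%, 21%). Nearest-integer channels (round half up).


H=188°, S=0.54, L=0.21
C = (1-|2L-1|)×S = (1-|-0.58|)×0.54 = 0.2268
H' = H/60 = 188/60 ≈ 3.1333; X = C×(1-|H' mod 2 - 1|) = 0.19656
m = L - C/2 = 0.21 - 0.1134 = 0.0966
Sector ⌊H'⌋ = 3 → (R',G',B') = (0.0, 0.19656, 0.2268)
RGB = ((R'+m)×255, (G'+m)×255, (B'+m)×255) = (24.633, 74.7558, 82.467)
Round half up → RGB(25, 75, 82)


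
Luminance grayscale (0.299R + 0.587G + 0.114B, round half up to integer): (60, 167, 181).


Gray = 0.299×R + 0.587×G + 0.114×B
Gray = 0.299×60 + 0.587×167 + 0.114×181
Gray = 17.940 + 98.029 + 20.634
Gray = 136.603 → round half up → 137
Gray = 137


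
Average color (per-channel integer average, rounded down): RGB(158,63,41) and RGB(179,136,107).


Midpoint: each channel = ⌊(C₁+C₂)/2⌋
R: ⌊(158+179)/2⌋ = 168
G: ⌊(63+136)/2⌋ = 99
B: ⌊(41+107)/2⌋ = 74
= RGB(168, 99, 74)


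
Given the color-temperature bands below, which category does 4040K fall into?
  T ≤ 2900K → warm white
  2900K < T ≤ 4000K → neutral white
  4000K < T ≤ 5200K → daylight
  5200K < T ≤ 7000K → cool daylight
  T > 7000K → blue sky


Temperature: 4040K
4000K < 4040K ≤ 5200K → daylight
Classification: daylight


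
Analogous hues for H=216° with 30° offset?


Base hue: 216°
Left analog: (216 - 30) mod 360 = 186°
Right analog: (216 + 30) mod 360 = 246°
Analogous hues = 186° and 246°


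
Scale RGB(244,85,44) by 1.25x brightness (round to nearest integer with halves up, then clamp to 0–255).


Multiply each channel by 1.25, round half up, clamp to [0, 255]
R: 244×1.25 = 305 → clamp → 255
G: 85×1.25 = 106.25 → round → 106
B: 44×1.25 = 55
= RGB(255, 106, 55)


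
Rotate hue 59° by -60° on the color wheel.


New hue = (H + rotation) mod 360
New hue = (59 -60) mod 360
= -1 mod 360
= 359°


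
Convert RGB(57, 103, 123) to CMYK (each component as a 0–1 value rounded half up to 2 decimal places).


R'=57/255≈0.2235, G'=103/255≈0.4039, B'=123/255≈0.4824
K = 1 - max(R',G',B') = 1 - 123/255 = 132/255 = 0.51764… → 0.52
(1-R'-K)/(1-K) simplifies to (max-R)/max with max = 123:
C = (123-57)/123 = 66/123 = 0.53658… → 0.54
M = (123-103)/123 = 20/123 = 0.16260… → 0.16
Y = (123-123)/123 = 0/123 = 0 → 0.00
= CMYK(0.54, 0.16, 0.00, 0.52)


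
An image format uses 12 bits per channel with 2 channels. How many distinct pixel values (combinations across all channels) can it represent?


Total bits = 12 bits/channel × 2 channels = 24 bits
Distinct pixel values = 2^24
= 16,777,216 pixel values


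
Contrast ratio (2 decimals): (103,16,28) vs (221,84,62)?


Linearize each sRGB channel c=v/255: c/12.92 if c ≤ 0.04045 else ((c+0.055)/1.055)^2.4
L = 0.2126×R_lin + 0.7152×G_lin + 0.0722×B_lin
Color 1 (103,16,28):
  R=103: 103/255≈0.4039 > 0.04045 → ((0.4039+0.055)/1.055)^2.4 ≈ 0.13563
  G=16: 16/255≈0.0627 > 0.04045 → ((0.0627+0.055)/1.055)^2.4 ≈ 0.00518
  B=28: 28/255≈0.1098 > 0.04045 → ((0.1098+0.055)/1.055)^2.4 ≈ 0.01161
  L1 = 0.2126×0.13563 + 0.7152×0.00518 + 0.0722×0.01161 ≈ 0.03338
Color 2 (221,84,62):
  R=221: 221/255≈0.8667 > 0.04045 → ((0.8667+0.055)/1.055)^2.4 ≈ 0.72306
  G=84: 84/255≈0.3294 > 0.04045 → ((0.3294+0.055)/1.055)^2.4 ≈ 0.08866
  B=62: 62/255≈0.2431 > 0.04045 → ((0.2431+0.055)/1.055)^2.4 ≈ 0.04817
  L2 = 0.2126×0.72306 + 0.7152×0.08866 + 0.0722×0.04817 ≈ 0.22061
Lighter = 0.22061, Darker = 0.03338
Ratio = (L_lighter + 0.05) / (L_darker + 0.05)
Ratio = (0.22061 + 0.05) / (0.03338 + 0.05) = 0.27061 / 0.08338 ≈ 3.2455
Ratio ≈ 3.25:1


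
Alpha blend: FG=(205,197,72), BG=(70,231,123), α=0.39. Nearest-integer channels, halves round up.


C = α×F + (1-α)×B, with 1-α = 0.61
R: 0.39×205 + 0.61×70 = 79.95 + 42.70 = 122.65 → 123
G: 0.39×197 + 0.61×231 = 76.83 + 140.91 = 217.74 → 218
B: 0.39×72 + 0.61×123 = 28.08 + 75.03 = 103.11 → 103
= RGB(123, 218, 103)


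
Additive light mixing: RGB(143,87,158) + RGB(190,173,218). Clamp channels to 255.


Additive: each channel = min(255, C₁+C₂)
R: 143+190 = 333 → 255
G: 87+173 = 260 → 255
B: 158+218 = 376 → 255
= RGB(255, 255, 255)


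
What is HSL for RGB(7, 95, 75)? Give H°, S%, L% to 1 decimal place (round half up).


Normalize: R'=7/255≈0.0275, G'=95/255≈0.3725, B'=75/255≈0.2941
Max=95/255, Min=7/255, Δ=Max-Min=88/255
L = (Max+Min)/2 = (95+7)/510 = 102/510 = 0.2 → L = 20.0%
L ≤ 0.5 → S = Δ/(Max+Min) = 88/(95+7) = 88/102 = 0.86274… → S = 86.3%
(the 1/255 factors cancel in S and H, so raw channel differences can be used)
Max is G' → H = 60 × ((B-R)/Δ + 2) = 60 × ((75-7)/88 + 2)
  68/88 + 2 = 0.7727… + 2 = 2.7727…
  H = 60 × 2.7727… = 166.363…° → H = 166.4°
= HSL(166.4°, 86.3%, 20.0%)


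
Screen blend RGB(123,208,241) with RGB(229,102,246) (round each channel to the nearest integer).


Screen: C = 255 - (255-A)×(255-B)/255, rounded to nearest integer
R: 255 - (255-123)×(255-229)/255 = 255 - 3432/255 ≈ 255 - 13.459 = 241.541 → 242
G: 255 - (255-208)×(255-102)/255 = 255 - 7191/255 ≈ 255 - 28.200 = 226.800 → 227
B: 255 - (255-241)×(255-246)/255 = 255 - 126/255 ≈ 255 - 0.494 = 254.506 → 255
= RGB(242, 227, 255)


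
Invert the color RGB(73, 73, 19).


Invert: (255-R, 255-G, 255-B)
R: 255-73 = 182
G: 255-73 = 182
B: 255-19 = 236
= RGB(182, 182, 236)


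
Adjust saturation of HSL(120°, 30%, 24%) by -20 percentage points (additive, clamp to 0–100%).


Original S = 30%
Adjustment = -20 percentage points
New S = 30 + (-20) = 10
Clamp to [0, 100] → 10
= HSL(120°, 10%, 24%)


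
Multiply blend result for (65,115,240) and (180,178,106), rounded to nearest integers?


Multiply: C = A×B/255, rounded to nearest integer
R: 65×180/255 = 11700/255 ≈ 45.882 → 46
G: 115×178/255 = 20470/255 ≈ 80.275 → 80
B: 240×106/255 = 25440/255 ≈ 99.765 → 100
= RGB(46, 80, 100)


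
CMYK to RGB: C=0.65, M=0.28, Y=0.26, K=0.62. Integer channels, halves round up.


R = 255 × (1-C) × (1-K) = 255 × 0.35 × 0.38 = 33.915 → 34
G = 255 × (1-M) × (1-K) = 255 × 0.72 × 0.38 = 69.768 → 70
B = 255 × (1-Y) × (1-K) = 255 × 0.74 × 0.38 = 71.706 → 72
= RGB(34, 70, 72)


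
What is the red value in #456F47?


Color: #456F47
R = 45 = 69
G = 6F = 111
B = 47 = 71
Red = 69


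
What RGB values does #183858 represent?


18 → 24 (R)
38 → 56 (G)
58 → 88 (B)
= RGB(24, 56, 88)


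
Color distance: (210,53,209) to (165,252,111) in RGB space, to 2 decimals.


d = √[(R₁-R₂)² + (G₁-G₂)² + (B₁-B₂)²]
d = √[(210-165)² + (53-252)² + (209-111)²]
d = √[2025 + 39601 + 9604]
d = √51230
d ≈ 226.34


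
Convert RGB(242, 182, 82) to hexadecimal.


R = 242 → F2 (hex)
G = 182 → B6 (hex)
B = 82 → 52 (hex)
Hex = #F2B652


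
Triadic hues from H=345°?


Triadic: equally spaced at 120° intervals
H1 = 345°
H2 = (345 + 120) mod 360 = 105°
H3 = (345 + 240) mod 360 = 225°
Triadic = 345°, 105°, 225°


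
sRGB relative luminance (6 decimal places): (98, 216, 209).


Linearize each channel (sRGB transfer function): c = v/255; c_lin = c/12.92 if c ≤ 0.04045, else ((c+0.055)/1.055)^2.4
  R: 98/255 ≈ 0.384314 > 0.04045 → ((0.384314+0.055)/1.055)^2.4 ≈ 0.122139
  G: 216/255 ≈ 0.847059 > 0.04045 → ((0.847059+0.055)/1.055)^2.4 ≈ 0.686685
  B: 209/255 ≈ 0.819608 > 0.04045 → ((0.819608+0.055)/1.055)^2.4 ≈ 0.637597
R_lin = 0.122139, G_lin = 0.686685, B_lin = 0.637597
L = 0.2126×R + 0.7152×G + 0.0722×B
L = 0.2126×0.122139 + 0.7152×0.686685 + 0.0722×0.637597
L ≈ 0.563119


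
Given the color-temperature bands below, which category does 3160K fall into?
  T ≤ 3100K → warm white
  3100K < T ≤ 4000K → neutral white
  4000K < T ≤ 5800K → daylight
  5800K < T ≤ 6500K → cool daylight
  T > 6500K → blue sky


Temperature: 3160K
3100K < 3160K ≤ 4000K → neutral white
Classification: neutral white


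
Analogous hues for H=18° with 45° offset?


Base hue: 18°
Left analog: (18 - 45) mod 360 = 333°
Right analog: (18 + 45) mod 360 = 63°
Analogous hues = 333° and 63°


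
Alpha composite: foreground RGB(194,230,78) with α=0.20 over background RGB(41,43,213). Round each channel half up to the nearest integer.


C = α×F + (1-α)×B, with 1-α = 0.80
R: 0.20×194 + 0.80×41 = 38.80 + 32.80 = 71.60 → 72
G: 0.20×230 + 0.80×43 = 46.00 + 34.40 = 80.40 → 80
B: 0.20×78 + 0.80×213 = 15.60 + 170.40 = 186.00 → 186
= RGB(72, 80, 186)


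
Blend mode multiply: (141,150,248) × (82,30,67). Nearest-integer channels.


Multiply: C = A×B/255, rounded to nearest integer
R: 141×82/255 = 11562/255 ≈ 45.341 → 45
G: 150×30/255 = 4500/255 ≈ 17.647 → 18
B: 248×67/255 = 16616/255 ≈ 65.161 → 65
= RGB(45, 18, 65)


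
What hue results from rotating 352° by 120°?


New hue = (H + rotation) mod 360
New hue = (352 + 120) mod 360
= 472 mod 360
= 112°


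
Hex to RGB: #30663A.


30 → 48 (R)
66 → 102 (G)
3A → 58 (B)
= RGB(48, 102, 58)


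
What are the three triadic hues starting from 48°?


Triadic: equally spaced at 120° intervals
H1 = 48°
H2 = (48 + 120) mod 360 = 168°
H3 = (48 + 240) mod 360 = 288°
Triadic = 48°, 168°, 288°


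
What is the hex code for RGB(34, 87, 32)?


R = 34 → 22 (hex)
G = 87 → 57 (hex)
B = 32 → 20 (hex)
Hex = #225720


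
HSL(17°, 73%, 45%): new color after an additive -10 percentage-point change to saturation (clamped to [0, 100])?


Original S = 73%
Adjustment = -10 percentage points
New S = 73 + (-10) = 63
Clamp to [0, 100] → 63
= HSL(17°, 63%, 45%)


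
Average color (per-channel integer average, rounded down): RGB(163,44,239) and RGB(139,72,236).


Midpoint: each channel = ⌊(C₁+C₂)/2⌋
R: ⌊(163+139)/2⌋ = 151
G: ⌊(44+72)/2⌋ = 58
B: ⌊(239+236)/2⌋ = 237
= RGB(151, 58, 237)


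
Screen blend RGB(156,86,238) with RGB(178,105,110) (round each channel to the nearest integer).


Screen: C = 255 - (255-A)×(255-B)/255, rounded to nearest integer
R: 255 - (255-156)×(255-178)/255 = 255 - 7623/255 ≈ 255 - 29.894 = 225.106 → 225
G: 255 - (255-86)×(255-105)/255 = 255 - 25350/255 ≈ 255 - 99.412 = 155.588 → 156
B: 255 - (255-238)×(255-110)/255 = 255 - 2465/255 ≈ 255 - 9.667 = 245.333 → 245
= RGB(225, 156, 245)


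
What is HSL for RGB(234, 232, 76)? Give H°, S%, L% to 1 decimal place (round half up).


Normalize: R'=234/255≈0.9176, G'=232/255≈0.9098, B'=76/255≈0.2980
Max=234/255, Min=76/255, Δ=Max-Min=158/255
L = (Max+Min)/2 = (234+76)/510 = 310/510 = 0.60784… → L = 60.8%
L > 0.5 → S = Δ/(2-Max-Min) = 158/(510-234-76) = 158/200 = 0.79 → S = 79.0%
(the 1/255 factors cancel in S and H, so raw channel differences can be used)
Max is R' → H = 60 × (((G-B)/Δ) mod 6) = 60 × (((232-76)/158) mod 6)
  156/158 = 0.9873…
  H = 60 × 0.9873… = 59.240…° → H = 59.2°
= HSL(59.2°, 79.0%, 60.8%)


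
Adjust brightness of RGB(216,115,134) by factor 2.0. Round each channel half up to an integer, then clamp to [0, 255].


Multiply each channel by 2.0, round half up, clamp to [0, 255]
R: 216×2.0 = 432 → clamp → 255
G: 115×2.0 = 230
B: 134×2.0 = 268 → clamp → 255
= RGB(255, 230, 255)


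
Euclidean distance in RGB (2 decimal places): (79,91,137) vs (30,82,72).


d = √[(R₁-R₂)² + (G₁-G₂)² + (B₁-B₂)²]
d = √[(79-30)² + (91-82)² + (137-72)²]
d = √[2401 + 81 + 4225]
d = √6707
d ≈ 81.90


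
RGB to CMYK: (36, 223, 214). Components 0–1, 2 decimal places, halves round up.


R'=36/255≈0.1412, G'=223/255≈0.8745, B'=214/255≈0.8392
K = 1 - max(R',G',B') = 1 - 223/255 = 32/255 = 0.12549… → 0.13
(1-R'-K)/(1-K) simplifies to (max-R)/max with max = 223:
C = (223-36)/223 = 187/223 = 0.83856… → 0.84
M = (223-223)/223 = 0/223 = 0 → 0.00
Y = (223-214)/223 = 9/223 = 0.04035… → 0.04
= CMYK(0.84, 0.00, 0.04, 0.13)


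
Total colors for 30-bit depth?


Colors = 2^bits = 2^30
= 1,073,741,824 colors


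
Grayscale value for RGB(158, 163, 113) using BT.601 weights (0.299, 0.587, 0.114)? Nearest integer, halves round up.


Gray = 0.299×R + 0.587×G + 0.114×B
Gray = 0.299×158 + 0.587×163 + 0.114×113
Gray = 47.242 + 95.681 + 12.882
Gray = 155.805 → round half up → 156
Gray = 156


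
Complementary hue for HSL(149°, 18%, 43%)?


Complement = opposite side of color wheel = hue + 180°
H' = (149 + 180) mod 360 = 329°
S and L unchanged.
= HSL(329°, 18%, 43%)


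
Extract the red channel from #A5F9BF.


Color: #A5F9BF
R = A5 = 165
G = F9 = 249
B = BF = 191
Red = 165


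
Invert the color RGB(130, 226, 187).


Invert: (255-R, 255-G, 255-B)
R: 255-130 = 125
G: 255-226 = 29
B: 255-187 = 68
= RGB(125, 29, 68)


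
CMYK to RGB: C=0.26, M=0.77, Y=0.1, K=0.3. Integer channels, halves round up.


R = 255 × (1-C) × (1-K) = 255 × 0.74 × 0.70 = 132.09 → 132
G = 255 × (1-M) × (1-K) = 255 × 0.23 × 0.70 = 41.055 → 41
B = 255 × (1-Y) × (1-K) = 255 × 0.90 × 0.70 = 160.65 → 161
= RGB(132, 41, 161)


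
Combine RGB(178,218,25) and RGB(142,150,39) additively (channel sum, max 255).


Additive: each channel = min(255, C₁+C₂)
R: 178+142 = 320 → 255
G: 218+150 = 368 → 255
B: 25+39 = 64 → 64
= RGB(255, 255, 64)


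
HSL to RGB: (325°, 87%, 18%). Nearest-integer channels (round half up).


H=325°, S=0.87, L=0.18
C = (1-|2L-1|)×S = (1-|-0.64|)×0.87 = 0.3132
H' = H/60 = 325/60 ≈ 5.4167; X = C×(1-|H' mod 2 - 1|) = 0.1827
m = L - C/2 = 0.18 - 0.1566 = 0.0234
Sector ⌊H'⌋ = 5 → (R',G',B') = (0.3132, 0.0, 0.1827)
RGB = ((R'+m)×255, (G'+m)×255, (B'+m)×255) = (85.833, 5.967, 52.5555)
Round half up → RGB(86, 6, 53)


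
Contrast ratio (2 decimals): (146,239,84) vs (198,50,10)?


Linearize each sRGB channel c=v/255: c/12.92 if c ≤ 0.04045 else ((c+0.055)/1.055)^2.4
L = 0.2126×R_lin + 0.7152×G_lin + 0.0722×B_lin
Color 1 (146,239,84):
  R=146: 146/255≈0.5725 > 0.04045 → ((0.5725+0.055)/1.055)^2.4 ≈ 0.28744
  G=239: 239/255≈0.9373 > 0.04045 → ((0.9373+0.055)/1.055)^2.4 ≈ 0.86316
  B=84: 84/255≈0.3294 > 0.04045 → ((0.3294+0.055)/1.055)^2.4 ≈ 0.08866
  L1 = 0.2126×0.28744 + 0.7152×0.86316 + 0.0722×0.08866 ≈ 0.68484
Color 2 (198,50,10):
  R=198: 198/255≈0.7765 > 0.04045 → ((0.7765+0.055)/1.055)^2.4 ≈ 0.56471
  G=50: 50/255≈0.1961 > 0.04045 → ((0.1961+0.055)/1.055)^2.4 ≈ 0.03190
  B=10: 10/255≈0.0392 ≤ 0.04045 → 0.0392/12.92 ≈ 0.00304
  L2 = 0.2126×0.56471 + 0.7152×0.03190 + 0.0722×0.00304 ≈ 0.14309
Lighter = 0.68484, Darker = 0.14309
Ratio = (L_lighter + 0.05) / (L_darker + 0.05)
Ratio = (0.68484 + 0.05) / (0.14309 + 0.05) = 0.73484 / 0.19309 ≈ 3.8057
Ratio ≈ 3.81:1


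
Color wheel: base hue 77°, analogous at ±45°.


Base hue: 77°
Left analog: (77 - 45) mod 360 = 32°
Right analog: (77 + 45) mod 360 = 122°
Analogous hues = 32° and 122°


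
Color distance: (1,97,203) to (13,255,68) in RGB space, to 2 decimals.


d = √[(R₁-R₂)² + (G₁-G₂)² + (B₁-B₂)²]
d = √[(1-13)² + (97-255)² + (203-68)²]
d = √[144 + 24964 + 18225]
d = √43333
d ≈ 208.17


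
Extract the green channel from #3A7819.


Color: #3A7819
R = 3A = 58
G = 78 = 120
B = 19 = 25
Green = 120


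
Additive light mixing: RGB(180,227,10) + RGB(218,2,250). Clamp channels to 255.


Additive: each channel = min(255, C₁+C₂)
R: 180+218 = 398 → 255
G: 227+2 = 229 → 229
B: 10+250 = 260 → 255
= RGB(255, 229, 255)


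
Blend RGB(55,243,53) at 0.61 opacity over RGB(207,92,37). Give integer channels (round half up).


C = α×F + (1-α)×B, with 1-α = 0.39
R: 0.61×55 + 0.39×207 = 33.55 + 80.73 = 114.28 → 114
G: 0.61×243 + 0.39×92 = 148.23 + 35.88 = 184.11 → 184
B: 0.61×53 + 0.39×37 = 32.33 + 14.43 = 46.76 → 47
= RGB(114, 184, 47)


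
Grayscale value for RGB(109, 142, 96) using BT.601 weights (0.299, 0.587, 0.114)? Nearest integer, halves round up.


Gray = 0.299×R + 0.587×G + 0.114×B
Gray = 0.299×109 + 0.587×142 + 0.114×96
Gray = 32.591 + 83.354 + 10.944
Gray = 126.889 → round half up → 127
Gray = 127


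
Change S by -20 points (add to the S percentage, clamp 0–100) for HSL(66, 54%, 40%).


Original S = 54%
Adjustment = -20 percentage points
New S = 54 + (-20) = 34
Clamp to [0, 100] → 34
= HSL(66°, 34%, 40%)


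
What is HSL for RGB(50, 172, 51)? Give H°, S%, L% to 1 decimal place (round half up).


Normalize: R'=50/255≈0.1961, G'=172/255≈0.6745, B'=51/255≈0.2000
Max=172/255, Min=50/255, Δ=Max-Min=122/255
L = (Max+Min)/2 = (172+50)/510 = 222/510 = 0.43529… → L = 43.5%
L ≤ 0.5 → S = Δ/(Max+Min) = 122/(172+50) = 122/222 = 0.54954… → S = 55.0%
(the 1/255 factors cancel in S and H, so raw channel differences can be used)
Max is G' → H = 60 × ((B-R)/Δ + 2) = 60 × ((51-50)/122 + 2)
  1/122 + 2 = 0.0081… + 2 = 2.0081…
  H = 60 × 2.0081… = 120.491…° → H = 120.5°
= HSL(120.5°, 55.0%, 43.5%)


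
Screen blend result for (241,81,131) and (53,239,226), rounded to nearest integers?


Screen: C = 255 - (255-A)×(255-B)/255, rounded to nearest integer
R: 255 - (255-241)×(255-53)/255 = 255 - 2828/255 ≈ 255 - 11.090 = 243.910 → 244
G: 255 - (255-81)×(255-239)/255 = 255 - 2784/255 ≈ 255 - 10.918 = 244.082 → 244
B: 255 - (255-131)×(255-226)/255 = 255 - 3596/255 ≈ 255 - 14.102 = 240.898 → 241
= RGB(244, 244, 241)


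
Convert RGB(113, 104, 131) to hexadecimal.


R = 113 → 71 (hex)
G = 104 → 68 (hex)
B = 131 → 83 (hex)
Hex = #716883


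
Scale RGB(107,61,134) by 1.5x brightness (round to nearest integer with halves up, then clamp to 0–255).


Multiply each channel by 1.5, round half up, clamp to [0, 255]
R: 107×1.5 = 160.5 → round → 161
G: 61×1.5 = 91.5 → round → 92
B: 134×1.5 = 201
= RGB(161, 92, 201)


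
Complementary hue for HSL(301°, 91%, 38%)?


Complement = opposite side of color wheel = hue + 180°
H' = (301 + 180) mod 360 = 121°
S and L unchanged.
= HSL(121°, 91%, 38%)


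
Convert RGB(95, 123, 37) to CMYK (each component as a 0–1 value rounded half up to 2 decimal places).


R'=95/255≈0.3725, G'=123/255≈0.4824, B'=37/255≈0.1451
K = 1 - max(R',G',B') = 1 - 123/255 = 132/255 = 0.51764… → 0.52
(1-R'-K)/(1-K) simplifies to (max-R)/max with max = 123:
C = (123-95)/123 = 28/123 = 0.22764… → 0.23
M = (123-123)/123 = 0/123 = 0 → 0.00
Y = (123-37)/123 = 86/123 = 0.69918… → 0.70
= CMYK(0.23, 0.00, 0.70, 0.52)


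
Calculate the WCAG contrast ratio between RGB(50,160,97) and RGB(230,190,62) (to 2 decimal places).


Linearize each sRGB channel c=v/255: c/12.92 if c ≤ 0.04045 else ((c+0.055)/1.055)^2.4
L = 0.2126×R_lin + 0.7152×G_lin + 0.0722×B_lin
Color 1 (50,160,97):
  R=50: 50/255≈0.1961 > 0.04045 → ((0.1961+0.055)/1.055)^2.4 ≈ 0.03190
  G=160: 160/255≈0.6275 > 0.04045 → ((0.6275+0.055)/1.055)^2.4 ≈ 0.35153
  B=97: 97/255≈0.3804 > 0.04045 → ((0.3804+0.055)/1.055)^2.4 ≈ 0.11954
  L1 = 0.2126×0.03190 + 0.7152×0.35153 + 0.0722×0.11954 ≈ 0.26683
Color 2 (230,190,62):
  R=230: 230/255≈0.9020 > 0.04045 → ((0.9020+0.055)/1.055)^2.4 ≈ 0.79130
  G=190: 190/255≈0.7451 > 0.04045 → ((0.7451+0.055)/1.055)^2.4 ≈ 0.51492
  B=62: 62/255≈0.2431 > 0.04045 → ((0.2431+0.055)/1.055)^2.4 ≈ 0.04817
  L2 = 0.2126×0.79130 + 0.7152×0.51492 + 0.0722×0.04817 ≈ 0.53998
Lighter = 0.53998, Darker = 0.26683
Ratio = (L_lighter + 0.05) / (L_darker + 0.05)
Ratio = (0.53998 + 0.05) / (0.26683 + 0.05) = 0.58998 / 0.31683 ≈ 1.8621
Ratio ≈ 1.86:1


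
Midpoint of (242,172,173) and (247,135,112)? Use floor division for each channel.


Midpoint: each channel = ⌊(C₁+C₂)/2⌋
R: ⌊(242+247)/2⌋ = 244
G: ⌊(172+135)/2⌋ = 153
B: ⌊(173+112)/2⌋ = 142
= RGB(244, 153, 142)


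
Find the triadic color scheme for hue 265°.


Triadic: equally spaced at 120° intervals
H1 = 265°
H2 = (265 + 120) mod 360 = 25°
H3 = (265 + 240) mod 360 = 145°
Triadic = 265°, 25°, 145°


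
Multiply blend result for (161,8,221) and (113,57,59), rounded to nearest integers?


Multiply: C = A×B/255, rounded to nearest integer
R: 161×113/255 = 18193/255 ≈ 71.345 → 71
G: 8×57/255 = 456/255 ≈ 1.788 → 2
B: 221×59/255 = 13039/255 ≈ 51.133 → 51
= RGB(71, 2, 51)


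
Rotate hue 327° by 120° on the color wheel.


New hue = (H + rotation) mod 360
New hue = (327 + 120) mod 360
= 447 mod 360
= 87°


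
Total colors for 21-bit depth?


Colors = 2^bits = 2^21
= 2,097,152 colors


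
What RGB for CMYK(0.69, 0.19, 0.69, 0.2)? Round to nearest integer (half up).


R = 255 × (1-C) × (1-K) = 255 × 0.31 × 0.80 = 63.24 → 63
G = 255 × (1-M) × (1-K) = 255 × 0.81 × 0.80 = 165.24 → 165
B = 255 × (1-Y) × (1-K) = 255 × 0.31 × 0.80 = 63.24 → 63
= RGB(63, 165, 63)


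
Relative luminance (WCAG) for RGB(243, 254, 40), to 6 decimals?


Linearize each channel (sRGB transfer function): c = v/255; c_lin = c/12.92 if c ≤ 0.04045, else ((c+0.055)/1.055)^2.4
  R: 243/255 ≈ 0.952941 > 0.04045 → ((0.952941+0.055)/1.055)^2.4 ≈ 0.896269
  G: 254/255 ≈ 0.996078 > 0.04045 → ((0.996078+0.055)/1.055)^2.4 ≈ 0.991102
  B: 40/255 ≈ 0.156863 > 0.04045 → ((0.156863+0.055)/1.055)^2.4 ≈ 0.021219
R_lin = 0.896269, G_lin = 0.991102, B_lin = 0.021219
L = 0.2126×R + 0.7152×G + 0.0722×B
L = 0.2126×0.896269 + 0.7152×0.991102 + 0.0722×0.021219
L ≈ 0.900915


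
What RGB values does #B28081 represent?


B2 → 178 (R)
80 → 128 (G)
81 → 129 (B)
= RGB(178, 128, 129)


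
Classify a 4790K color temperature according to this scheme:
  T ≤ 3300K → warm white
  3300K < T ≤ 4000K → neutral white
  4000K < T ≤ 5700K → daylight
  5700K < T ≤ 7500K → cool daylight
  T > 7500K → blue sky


Temperature: 4790K
4000K < 4790K ≤ 5700K → daylight
Classification: daylight


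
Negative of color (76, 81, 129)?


Invert: (255-R, 255-G, 255-B)
R: 255-76 = 179
G: 255-81 = 174
B: 255-129 = 126
= RGB(179, 174, 126)


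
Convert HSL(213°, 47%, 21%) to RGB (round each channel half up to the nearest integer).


H=213°, S=0.47, L=0.21
C = (1-|2L-1|)×S = (1-|-0.58|)×0.47 = 0.1974
H' = H/60 = 213/60 ≈ 3.5500; X = C×(1-|H' mod 2 - 1|) = 0.08883
m = L - C/2 = 0.21 - 0.0987 = 0.1113
Sector ⌊H'⌋ = 3 → (R',G',B') = (0.0, 0.08883, 0.1974)
RGB = ((R'+m)×255, (G'+m)×255, (B'+m)×255) = (28.3815, 51.03315, 78.7185)
Round half up → RGB(28, 51, 79)


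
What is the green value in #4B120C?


Color: #4B120C
R = 4B = 75
G = 12 = 18
B = 0C = 12
Green = 18


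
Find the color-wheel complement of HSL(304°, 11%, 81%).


Complement = opposite side of color wheel = hue + 180°
H' = (304 + 180) mod 360 = 124°
S and L unchanged.
= HSL(124°, 11%, 81%)


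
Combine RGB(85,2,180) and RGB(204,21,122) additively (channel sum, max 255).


Additive: each channel = min(255, C₁+C₂)
R: 85+204 = 289 → 255
G: 2+21 = 23 → 23
B: 180+122 = 302 → 255
= RGB(255, 23, 255)


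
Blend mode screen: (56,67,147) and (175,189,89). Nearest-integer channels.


Screen: C = 255 - (255-A)×(255-B)/255, rounded to nearest integer
R: 255 - (255-56)×(255-175)/255 = 255 - 15920/255 ≈ 255 - 62.431 = 192.569 → 193
G: 255 - (255-67)×(255-189)/255 = 255 - 12408/255 ≈ 255 - 48.659 = 206.341 → 206
B: 255 - (255-147)×(255-89)/255 = 255 - 17928/255 ≈ 255 - 70.306 = 184.694 → 185
= RGB(193, 206, 185)


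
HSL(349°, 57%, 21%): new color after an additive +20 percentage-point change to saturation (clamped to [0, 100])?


Original S = 57%
Adjustment = +20 percentage points
New S = 57 + (20) = 77
Clamp to [0, 100] → 77
= HSL(349°, 77%, 21%)


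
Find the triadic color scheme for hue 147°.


Triadic: equally spaced at 120° intervals
H1 = 147°
H2 = (147 + 120) mod 360 = 267°
H3 = (147 + 240) mod 360 = 27°
Triadic = 147°, 267°, 27°


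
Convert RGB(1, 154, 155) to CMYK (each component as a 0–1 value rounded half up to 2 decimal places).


R'=1/255≈0.0039, G'=154/255≈0.6039, B'=155/255≈0.6078
K = 1 - max(R',G',B') = 1 - 155/255 = 100/255 = 0.39215… → 0.39
(1-R'-K)/(1-K) simplifies to (max-R)/max with max = 155:
C = (155-1)/155 = 154/155 = 0.99354… → 0.99
M = (155-154)/155 = 1/155 = 0.00645… → 0.01
Y = (155-155)/155 = 0/155 = 0 → 0.00
= CMYK(0.99, 0.01, 0.00, 0.39)


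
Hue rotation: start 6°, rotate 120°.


New hue = (H + rotation) mod 360
New hue = (6 + 120) mod 360
= 126 mod 360
= 126°


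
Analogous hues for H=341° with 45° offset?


Base hue: 341°
Left analog: (341 - 45) mod 360 = 296°
Right analog: (341 + 45) mod 360 = 26°
Analogous hues = 296° and 26°


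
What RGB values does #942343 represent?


94 → 148 (R)
23 → 35 (G)
43 → 67 (B)
= RGB(148, 35, 67)


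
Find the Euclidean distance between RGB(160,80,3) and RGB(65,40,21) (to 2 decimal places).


d = √[(R₁-R₂)² + (G₁-G₂)² + (B₁-B₂)²]
d = √[(160-65)² + (80-40)² + (3-21)²]
d = √[9025 + 1600 + 324]
d = √10949
d ≈ 104.64


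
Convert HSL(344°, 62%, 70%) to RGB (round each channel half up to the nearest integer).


H=344°, S=0.62, L=0.70
C = (1-|2L-1|)×S = (1-|0.40|)×0.62 = 0.372
H' = H/60 = 344/60 ≈ 5.7333; X = C×(1-|H' mod 2 - 1|) = 0.0992
m = L - C/2 = 0.70 - 0.186 = 0.514
Sector ⌊H'⌋ = 5 → (R',G',B') = (0.372, 0.0, 0.0992)
RGB = ((R'+m)×255, (G'+m)×255, (B'+m)×255) = (225.93, 131.07, 156.366)
Round half up → RGB(226, 131, 156)


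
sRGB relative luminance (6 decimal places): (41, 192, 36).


Linearize each channel (sRGB transfer function): c = v/255; c_lin = c/12.92 if c ≤ 0.04045, else ((c+0.055)/1.055)^2.4
  R: 41/255 ≈ 0.160784 > 0.04045 → ((0.160784+0.055)/1.055)^2.4 ≈ 0.022174
  G: 192/255 ≈ 0.752941 > 0.04045 → ((0.752941+0.055)/1.055)^2.4 ≈ 0.527115
  B: 36/255 ≈ 0.141176 > 0.04045 → ((0.141176+0.055)/1.055)^2.4 ≈ 0.017642
R_lin = 0.022174, G_lin = 0.527115, B_lin = 0.017642
L = 0.2126×R + 0.7152×G + 0.0722×B
L = 0.2126×0.022174 + 0.7152×0.527115 + 0.0722×0.017642
L ≈ 0.382981


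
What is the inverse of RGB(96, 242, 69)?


Invert: (255-R, 255-G, 255-B)
R: 255-96 = 159
G: 255-242 = 13
B: 255-69 = 186
= RGB(159, 13, 186)


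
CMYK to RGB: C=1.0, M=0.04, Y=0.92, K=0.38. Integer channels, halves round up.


R = 255 × (1-C) × (1-K) = 255 × 0.00 × 0.62 = 0
G = 255 × (1-M) × (1-K) = 255 × 0.96 × 0.62 = 151.776 → 152
B = 255 × (1-Y) × (1-K) = 255 × 0.08 × 0.62 = 12.648 → 13
= RGB(0, 152, 13)


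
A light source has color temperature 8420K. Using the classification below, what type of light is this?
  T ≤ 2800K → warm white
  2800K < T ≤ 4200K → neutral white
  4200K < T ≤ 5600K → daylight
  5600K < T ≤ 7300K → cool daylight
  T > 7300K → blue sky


Temperature: 8420K
8420K > 7300K → blue sky
Classification: blue sky


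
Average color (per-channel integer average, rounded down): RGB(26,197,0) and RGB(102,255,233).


Midpoint: each channel = ⌊(C₁+C₂)/2⌋
R: ⌊(26+102)/2⌋ = 64
G: ⌊(197+255)/2⌋ = 226
B: ⌊(0+233)/2⌋ = 116
= RGB(64, 226, 116)


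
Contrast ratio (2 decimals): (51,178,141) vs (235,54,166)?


Linearize each sRGB channel c=v/255: c/12.92 if c ≤ 0.04045 else ((c+0.055)/1.055)^2.4
L = 0.2126×R_lin + 0.7152×G_lin + 0.0722×B_lin
Color 1 (51,178,141):
  R=51: 51/255≈0.2000 > 0.04045 → ((0.2000+0.055)/1.055)^2.4 ≈ 0.03310
  G=178: 178/255≈0.6980 > 0.04045 → ((0.6980+0.055)/1.055)^2.4 ≈ 0.44520
  B=141: 141/255≈0.5529 > 0.04045 → ((0.5529+0.055)/1.055)^2.4 ≈ 0.26636
  L1 = 0.2126×0.03310 + 0.7152×0.44520 + 0.0722×0.26636 ≈ 0.34468
Color 2 (235,54,166):
  R=235: 235/255≈0.9216 > 0.04045 → ((0.9216+0.055)/1.055)^2.4 ≈ 0.83077
  G=54: 54/255≈0.2118 > 0.04045 → ((0.2118+0.055)/1.055)^2.4 ≈ 0.03689
  B=166: 166/255≈0.6510 > 0.04045 → ((0.6510+0.055)/1.055)^2.4 ≈ 0.38133
  L2 = 0.2126×0.83077 + 0.7152×0.03689 + 0.0722×0.38133 ≈ 0.23054
Lighter = 0.34468, Darker = 0.23054
Ratio = (L_lighter + 0.05) / (L_darker + 0.05)
Ratio = (0.34468 + 0.05) / (0.23054 + 0.05) = 0.39468 / 0.28054 ≈ 1.4069
Ratio ≈ 1.41:1


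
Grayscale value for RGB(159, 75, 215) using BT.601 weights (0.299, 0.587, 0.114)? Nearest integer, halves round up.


Gray = 0.299×R + 0.587×G + 0.114×B
Gray = 0.299×159 + 0.587×75 + 0.114×215
Gray = 47.541 + 44.025 + 24.510
Gray = 116.076 → round half up → 116
Gray = 116


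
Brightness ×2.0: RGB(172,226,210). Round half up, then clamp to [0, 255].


Multiply each channel by 2.0, round half up, clamp to [0, 255]
R: 172×2.0 = 344 → clamp → 255
G: 226×2.0 = 452 → clamp → 255
B: 210×2.0 = 420 → clamp → 255
= RGB(255, 255, 255)


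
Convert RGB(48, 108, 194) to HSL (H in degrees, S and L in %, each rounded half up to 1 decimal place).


Normalize: R'=48/255≈0.1882, G'=108/255≈0.4235, B'=194/255≈0.7608
Max=194/255, Min=48/255, Δ=Max-Min=146/255
L = (Max+Min)/2 = (194+48)/510 = 242/510 = 0.47450… → L = 47.5%
L ≤ 0.5 → S = Δ/(Max+Min) = 146/(194+48) = 146/242 = 0.60330… → S = 60.3%
(the 1/255 factors cancel in S and H, so raw channel differences can be used)
Max is B' → H = 60 × ((R-G)/Δ + 4) = 60 × ((48-108)/146 + 4)
  -60/146 + 4 = -0.4109… + 4 = 3.5890…
  H = 60 × 3.5890… = 215.342…° → H = 215.3°
= HSL(215.3°, 60.3%, 47.5%)


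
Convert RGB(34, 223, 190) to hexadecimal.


R = 34 → 22 (hex)
G = 223 → DF (hex)
B = 190 → BE (hex)
Hex = #22DFBE


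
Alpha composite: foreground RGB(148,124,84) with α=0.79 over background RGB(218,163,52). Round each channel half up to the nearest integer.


C = α×F + (1-α)×B, with 1-α = 0.21
R: 0.79×148 + 0.21×218 = 116.92 + 45.78 = 162.70 → 163
G: 0.79×124 + 0.21×163 = 97.96 + 34.23 = 132.19 → 132
B: 0.79×84 + 0.21×52 = 66.36 + 10.92 = 77.28 → 77
= RGB(163, 132, 77)


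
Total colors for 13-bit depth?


Colors = 2^bits = 2^13
= 8,192 colors


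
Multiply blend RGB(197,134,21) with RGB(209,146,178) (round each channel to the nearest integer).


Multiply: C = A×B/255, rounded to nearest integer
R: 197×209/255 = 41173/255 ≈ 161.463 → 161
G: 134×146/255 = 19564/255 ≈ 76.722 → 77
B: 21×178/255 = 3738/255 ≈ 14.659 → 15
= RGB(161, 77, 15)
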